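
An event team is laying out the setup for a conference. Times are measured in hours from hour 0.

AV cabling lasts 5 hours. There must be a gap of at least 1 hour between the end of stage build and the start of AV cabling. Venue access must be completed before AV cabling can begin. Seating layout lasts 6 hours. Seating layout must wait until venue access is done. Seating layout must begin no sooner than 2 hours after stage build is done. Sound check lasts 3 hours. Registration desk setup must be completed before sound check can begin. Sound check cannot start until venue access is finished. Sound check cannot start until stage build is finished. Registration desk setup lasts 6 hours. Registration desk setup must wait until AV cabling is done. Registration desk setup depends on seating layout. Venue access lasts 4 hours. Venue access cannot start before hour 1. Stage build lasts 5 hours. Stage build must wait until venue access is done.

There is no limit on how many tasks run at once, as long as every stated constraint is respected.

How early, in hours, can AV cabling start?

11

Venue access waits on its own release at hour 1, so it starts at hour 1 and finishes at 1 + 4 = hour 5.
Stage build waits on venue access (finishes hour 5), so it starts at hour 5 and finishes at 5 + 5 = hour 10.
AV cabling waits on stage build (finishes hour 10, plus 1-hour gap → hour 11); venue access (finishes hour 5). The latest of these is hour 11, which is the earliest AV cabling can start.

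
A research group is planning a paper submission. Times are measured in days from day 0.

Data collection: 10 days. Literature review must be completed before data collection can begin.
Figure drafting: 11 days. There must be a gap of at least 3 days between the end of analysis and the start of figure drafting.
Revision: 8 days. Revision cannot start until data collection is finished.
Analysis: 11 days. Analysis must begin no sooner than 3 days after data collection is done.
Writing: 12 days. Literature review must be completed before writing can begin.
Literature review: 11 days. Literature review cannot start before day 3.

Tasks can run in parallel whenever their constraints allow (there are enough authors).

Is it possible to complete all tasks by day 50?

No

After its own release at day 3, literature review can start at day 3 and finishes at day 14.
Writing cannot begin until literature review (finishes day 14). It runs from day 14 to 14 + 12 = day 26.
Data collection waits on literature review (finishes day 14), so it starts at day 14 and finishes at 14 + 10 = day 24.
Revision waits on data collection (finishes day 24), so it starts at day 24 and finishes at 24 + 8 = day 32.
Analysis cannot begin until data collection (finishes day 24, plus 3-day gap → day 27). It runs from day 27 to 27 + 11 = day 38.
Figure drafting cannot begin until analysis (finishes day 38, plus 3-day gap → day 41). It runs from day 41 to 41 + 11 = day 52.
The earliest everything can be done is day 52, which is after the deadline of 50, so it is not possible.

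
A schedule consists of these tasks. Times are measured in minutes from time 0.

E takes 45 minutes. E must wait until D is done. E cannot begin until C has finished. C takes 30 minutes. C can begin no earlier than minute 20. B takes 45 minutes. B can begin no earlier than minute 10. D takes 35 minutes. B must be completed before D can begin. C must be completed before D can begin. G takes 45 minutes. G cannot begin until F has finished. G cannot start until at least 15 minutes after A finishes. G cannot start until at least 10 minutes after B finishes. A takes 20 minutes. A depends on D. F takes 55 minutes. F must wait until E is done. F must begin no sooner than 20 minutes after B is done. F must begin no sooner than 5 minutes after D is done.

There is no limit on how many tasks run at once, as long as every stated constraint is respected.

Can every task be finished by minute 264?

Yes

C cannot begin until its own release at minute 20. It runs from minute 20 to 20 + 30 = minute 50.
After its own release at minute 10, B can start at minute 10 and finishes at minute 55.
D needs all of B (finishes minute 55); C (finishes minute 50). That puts its earliest start at minute 55; it finishes at 55 + 35 = minute 90.
E has to wait for D (finishes minute 90); C (finishes minute 50). The latest of these is minute 90, so E runs minute 90 to 90 + 45 = minute 135.
F cannot start until E (finishes minute 135); B (finishes minute 55, plus 20-minute gap → minute 75); D (finishes minute 90, plus 5-minute gap → minute 95). The controlling bound is minute 135, so F finishes at 135 + 55 = minute 190.
A waits on D (finishes minute 90), so it starts at minute 90 and finishes at 90 + 20 = minute 110.
G cannot start until F (finishes minute 190); A (finishes minute 110, plus 15-minute gap → minute 125); B (finishes minute 55, plus 10-minute gap → minute 65). The controlling bound is minute 190, so G finishes at 190 + 45 = minute 235.
Every task is finished by minute 235, which is no later than the deadline of 264, so the schedule is feasible.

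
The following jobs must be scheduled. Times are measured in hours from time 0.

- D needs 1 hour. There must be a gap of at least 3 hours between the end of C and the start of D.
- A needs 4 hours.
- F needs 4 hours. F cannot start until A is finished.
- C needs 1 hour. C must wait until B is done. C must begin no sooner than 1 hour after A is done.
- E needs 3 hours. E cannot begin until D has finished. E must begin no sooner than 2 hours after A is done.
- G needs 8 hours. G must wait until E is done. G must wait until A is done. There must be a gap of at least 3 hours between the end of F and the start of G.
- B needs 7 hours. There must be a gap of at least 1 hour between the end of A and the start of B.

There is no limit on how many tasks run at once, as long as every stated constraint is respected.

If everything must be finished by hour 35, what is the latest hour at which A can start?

G has no dependents, so it just needs to finish by hour 35. Starting by 35 − 8 = hour 27 achieves that.
E has to be done before G (must start by hour 27). That means finishing by hour 27, i.e. starting by 27 − 3 = hour 24.
D has to be done before E (must start by hour 24). That means finishing by hour 24, i.e. starting by 24 − 1 = hour 23.
Since D (must start by hour 23, minus 3-hour gap → hour 20) depends on it, C must finish by hour 20. Backing off its 1-hour duration gives a latest start of hour 19.
Since C (must start by hour 19) depends on it, B must finish by hour 19. Backing off its 7-hour duration gives a latest start of hour 12.
Since G (must start by hour 27, minus 3-hour gap → hour 24) depends on it, F must finish by hour 24. Backing off its 4-hour duration gives a latest start of hour 20.
A has several dependents: B (must start by hour 12, minus 1-hour gap → hour 11); C (must start by hour 19, minus 1-hour gap → hour 18); E (must start by hour 24, minus 2-hour gap → hour 22); F (must start by hour 20); G (must start by hour 27). The earliest of those limits is hour 11, so A must start by 11 − 4 = hour 7.

7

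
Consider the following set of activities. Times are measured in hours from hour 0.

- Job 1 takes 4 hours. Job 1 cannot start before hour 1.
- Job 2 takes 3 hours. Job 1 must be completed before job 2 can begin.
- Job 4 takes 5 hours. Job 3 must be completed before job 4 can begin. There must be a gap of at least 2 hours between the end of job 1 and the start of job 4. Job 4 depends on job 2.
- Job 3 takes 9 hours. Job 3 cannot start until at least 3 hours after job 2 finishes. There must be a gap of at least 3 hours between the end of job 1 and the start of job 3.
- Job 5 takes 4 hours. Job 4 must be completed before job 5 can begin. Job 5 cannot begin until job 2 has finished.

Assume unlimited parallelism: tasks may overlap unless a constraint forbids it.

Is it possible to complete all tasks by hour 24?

Job 1 cannot begin until its own release at hour 1. It runs from hour 1 to 1 + 4 = hour 5.
Job 2 waits on job 1 (finishes hour 5), so it starts at hour 5 and finishes at 5 + 3 = hour 8.
Job 3 needs all of job 2 (finishes hour 8, plus 3-hour gap → hour 11); job 1 (finishes hour 5, plus 3-hour gap → hour 8). That puts its earliest start at hour 11; it finishes at 11 + 9 = hour 20.
Job 4 needs all of job 3 (finishes hour 20); job 1 (finishes hour 5, plus 2-hour gap → hour 7); job 2 (finishes hour 8). That puts its earliest start at hour 20; it finishes at 20 + 5 = hour 25.
Job 5 needs all of job 4 (finishes hour 25); job 2 (finishes hour 8). That puts its earliest start at hour 25; it finishes at 25 + 4 = hour 29.
The earliest everything can be done is hour 29, which is after the deadline of 24, so it is not possible.

No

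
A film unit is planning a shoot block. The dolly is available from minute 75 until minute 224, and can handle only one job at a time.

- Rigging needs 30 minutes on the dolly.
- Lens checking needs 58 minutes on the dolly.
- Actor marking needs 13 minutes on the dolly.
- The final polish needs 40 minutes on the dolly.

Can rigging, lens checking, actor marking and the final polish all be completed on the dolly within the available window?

Yes

The dolly window is 224 − 75 = 149 minutes.
Running back to back, the jobs need 30 + 58 + 13 + 40 = 141 minutes on the dolly.
Since 141 ≤ 149, they fit within the window.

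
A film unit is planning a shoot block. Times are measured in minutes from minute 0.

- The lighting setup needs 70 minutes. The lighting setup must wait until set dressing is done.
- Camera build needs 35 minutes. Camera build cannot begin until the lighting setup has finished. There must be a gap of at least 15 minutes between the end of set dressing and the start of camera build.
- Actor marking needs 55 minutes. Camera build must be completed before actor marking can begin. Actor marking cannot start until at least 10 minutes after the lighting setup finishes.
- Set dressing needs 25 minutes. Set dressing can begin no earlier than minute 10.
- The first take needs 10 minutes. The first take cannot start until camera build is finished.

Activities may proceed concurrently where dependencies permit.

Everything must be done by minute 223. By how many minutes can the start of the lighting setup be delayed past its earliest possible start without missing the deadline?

Set dressing cannot begin until its own release at minute 10. It runs from minute 10 to 10 + 25 = minute 35.
After set dressing (finishes minute 35), the lighting setup can start at minute 35 and finishes at minute 105.

Working backward from the deadline:
To finish by minute 223, actor marking (duration 55) must start no later than minute 168.
Nothing follows the first take; the deadline of minute 223 is its only limit. It must start by 223 − 10 = minute 213.
Camera build feeds actor marking (must start by minute 168); the first take (must start by minute 213). Taking the minimum, camera build must finish by minute 168 and start by 168 − 35 = minute 133.
The lighting setup has several dependents: camera build (must start by minute 133); actor marking (must start by minute 168, minus 10-minute gap → minute 158). The earliest of those limits is minute 133, so the lighting setup must start by 133 − 70 = minute 63.
So the lighting setup can start as early as minute 35 and as late as minute 63, giving 63 − 35 = 28 minutes of slack.

28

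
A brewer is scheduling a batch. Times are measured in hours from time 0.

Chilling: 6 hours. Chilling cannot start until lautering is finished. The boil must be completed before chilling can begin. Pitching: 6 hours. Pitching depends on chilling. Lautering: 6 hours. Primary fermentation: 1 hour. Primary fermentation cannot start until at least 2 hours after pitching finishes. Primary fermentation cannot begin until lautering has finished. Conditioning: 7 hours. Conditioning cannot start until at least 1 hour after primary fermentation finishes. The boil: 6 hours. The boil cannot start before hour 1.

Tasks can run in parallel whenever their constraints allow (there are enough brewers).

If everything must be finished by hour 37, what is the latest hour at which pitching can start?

To finish by hour 37, conditioning (duration 7) must start no later than hour 30.
Primary fermentation feeds into conditioning (must start by hour 30, minus 1-hour gap → hour 29); so primary fermentation must finish by hour 29 and therefore start by hour 28.
Since primary fermentation (must start by hour 28, minus 2-hour gap → hour 26) depends on it, pitching must finish by hour 26. Backing off its 6-hour duration gives a latest start of hour 20.

20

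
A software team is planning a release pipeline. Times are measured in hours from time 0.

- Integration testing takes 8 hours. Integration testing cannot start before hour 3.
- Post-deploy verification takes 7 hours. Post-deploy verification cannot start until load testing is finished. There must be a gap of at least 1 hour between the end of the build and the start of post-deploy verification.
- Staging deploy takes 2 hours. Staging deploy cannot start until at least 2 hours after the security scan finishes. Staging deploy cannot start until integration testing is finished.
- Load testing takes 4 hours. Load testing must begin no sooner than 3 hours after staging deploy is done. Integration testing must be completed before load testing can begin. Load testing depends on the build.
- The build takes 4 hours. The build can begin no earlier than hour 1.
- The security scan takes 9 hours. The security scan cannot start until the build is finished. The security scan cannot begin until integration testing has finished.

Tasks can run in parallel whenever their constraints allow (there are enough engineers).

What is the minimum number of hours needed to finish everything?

After its own release at hour 3, integration testing can start at hour 3 and finishes at hour 11.
The build waits on its own release at hour 1, so it starts at hour 1 and finishes at 1 + 4 = hour 5.
The security scan needs all of the build (finishes hour 5); integration testing (finishes hour 11). That puts its earliest start at hour 11; it finishes at 11 + 9 = hour 20.
Staging deploy cannot start until the security scan (finishes hour 20, plus 2-hour gap → hour 22); integration testing (finishes hour 11). The controlling bound is hour 22, so staging deploy finishes at 22 + 2 = hour 24.
Load testing needs all of staging deploy (finishes hour 24, plus 3-hour gap → hour 27); integration testing (finishes hour 11); the build (finishes hour 5). That puts its earliest start at hour 27; it finishes at 27 + 4 = hour 31.
Post-deploy verification cannot start until load testing (finishes hour 31); the build (finishes hour 5, plus 1-hour gap → hour 6). The controlling bound is hour 31, so post-deploy verification finishes at 31 + 7 = hour 38.
All tasks are finished once the last one completes. Finish times: The build at 5, Integration testing at 11, The security scan at 20, Staging deploy at 24, Load testing at 31, Post-deploy verification at 38. The latest is hour 38.

38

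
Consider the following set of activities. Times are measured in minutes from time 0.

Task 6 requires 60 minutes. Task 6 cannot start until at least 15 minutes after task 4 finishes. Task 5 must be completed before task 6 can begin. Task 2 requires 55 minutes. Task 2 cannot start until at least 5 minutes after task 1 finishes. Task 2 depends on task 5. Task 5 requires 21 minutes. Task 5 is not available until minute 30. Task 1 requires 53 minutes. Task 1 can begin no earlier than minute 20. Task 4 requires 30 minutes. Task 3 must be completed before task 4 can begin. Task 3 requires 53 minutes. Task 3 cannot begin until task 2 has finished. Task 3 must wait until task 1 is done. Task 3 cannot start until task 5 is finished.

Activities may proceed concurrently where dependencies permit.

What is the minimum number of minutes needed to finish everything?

291

Task 5 waits on its own release at minute 30, so it starts at minute 30 and finishes at 30 + 21 = minute 51.
Task 1 waits on its own release at minute 20, so it starts at minute 20 and finishes at 20 + 53 = minute 73.
Task 2 has to wait for task 1 (finishes minute 73, plus 5-minute gap → minute 78); task 5 (finishes minute 51). The latest of these is minute 78, so task 2 runs minute 78 to 78 + 55 = minute 133.
Task 3 cannot start until task 2 (finishes minute 133); task 1 (finishes minute 73); task 5 (finishes minute 51). The controlling bound is minute 133, so task 3 finishes at 133 + 53 = minute 186.
Task 4 cannot begin until task 3 (finishes minute 186). It runs from minute 186 to 186 + 30 = minute 216.
For task 6: task 4 (finishes minute 216, plus 15-minute gap → minute 231); task 5 (finishes minute 51). Taking the maximum gives a start of minute 231, and it finishes at 231 + 60 = minute 291.
All tasks are finished once the last one completes. Finish times: Task 1 at 73, Task 2 at 133, Task 3 at 186, Task 4 at 216, Task 5 at 51, Task 6 at 291. The latest is minute 291.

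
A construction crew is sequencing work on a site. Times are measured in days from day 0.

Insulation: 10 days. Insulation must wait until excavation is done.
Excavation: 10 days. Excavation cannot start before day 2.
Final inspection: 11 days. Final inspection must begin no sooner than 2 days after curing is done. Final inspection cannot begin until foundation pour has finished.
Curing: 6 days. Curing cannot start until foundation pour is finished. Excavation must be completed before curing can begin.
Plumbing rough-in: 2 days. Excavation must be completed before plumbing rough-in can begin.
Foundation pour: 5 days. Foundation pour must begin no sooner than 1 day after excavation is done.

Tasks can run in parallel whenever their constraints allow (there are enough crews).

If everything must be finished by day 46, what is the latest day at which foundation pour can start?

Final inspection has no dependents, so it just needs to finish by day 46. Starting by 46 − 11 = day 35 achieves that.
Curing must finish before final inspection (must start by day 35, minus 2-day gap → day 33). With a 6-day duration, curing must start by 33 − 6 = day 27.
Foundation pour must finish in time for curing (must start by day 27); final inspection (must start by day 35). The tightest is day 27, so foundation pour must start by 27 − 5 = day 22.

22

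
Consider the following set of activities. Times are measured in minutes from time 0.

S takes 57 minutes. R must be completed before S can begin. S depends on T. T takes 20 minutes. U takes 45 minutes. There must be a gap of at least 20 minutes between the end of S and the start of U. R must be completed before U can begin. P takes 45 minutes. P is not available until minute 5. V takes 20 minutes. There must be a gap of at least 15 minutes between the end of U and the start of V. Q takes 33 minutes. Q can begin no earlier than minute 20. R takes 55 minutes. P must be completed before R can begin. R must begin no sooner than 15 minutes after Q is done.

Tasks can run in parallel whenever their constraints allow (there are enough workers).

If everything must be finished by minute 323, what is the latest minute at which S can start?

166

Nothing follows V; the deadline of minute 323 is its only limit. It must start by 323 − 20 = minute 303.
Since V (must start by minute 303, minus 15-minute gap → minute 288) depends on it, U must finish by minute 288. Backing off its 45-minute duration gives a latest start of minute 243.
Since U (must start by minute 243, minus 20-minute gap → minute 223) depends on it, S must finish by minute 223. Backing off its 57-minute duration gives a latest start of minute 166.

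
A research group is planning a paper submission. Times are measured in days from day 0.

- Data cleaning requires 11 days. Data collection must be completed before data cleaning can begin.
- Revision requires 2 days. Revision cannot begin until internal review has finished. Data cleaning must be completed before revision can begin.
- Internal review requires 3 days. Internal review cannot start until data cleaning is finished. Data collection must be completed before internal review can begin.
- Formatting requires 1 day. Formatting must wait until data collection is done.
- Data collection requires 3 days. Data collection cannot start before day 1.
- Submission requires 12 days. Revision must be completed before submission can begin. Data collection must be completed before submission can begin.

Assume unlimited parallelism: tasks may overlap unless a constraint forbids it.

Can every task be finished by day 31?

Data collection cannot begin until its own release at day 1. It runs from day 1 to 1 + 3 = day 4.
Formatting waits on data collection (finishes day 4), so it starts at day 4 and finishes at 4 + 1 = day 5.
Data cleaning waits on data collection (finishes day 4), so it starts at day 4 and finishes at 4 + 11 = day 15.
For internal review: data cleaning (finishes day 15); data collection (finishes day 4). Taking the maximum gives a start of day 15, and it finishes at 15 + 3 = day 18.
Revision cannot start until internal review (finishes day 18); data cleaning (finishes day 15). The controlling bound is day 18, so revision finishes at 18 + 2 = day 20.
Submission has to wait for revision (finishes day 20); data collection (finishes day 4). The latest of these is day 20, so submission runs day 20 to 20 + 12 = day 32.
The earliest everything can be done is day 32, which is after the deadline of 31, so it is not possible.

No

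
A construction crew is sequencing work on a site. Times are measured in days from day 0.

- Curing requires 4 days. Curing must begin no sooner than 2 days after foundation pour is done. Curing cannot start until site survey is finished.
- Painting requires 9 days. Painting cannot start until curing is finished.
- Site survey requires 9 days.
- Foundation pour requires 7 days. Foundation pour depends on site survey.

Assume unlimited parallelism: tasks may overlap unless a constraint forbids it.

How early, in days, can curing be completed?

Site survey has no prerequisites, so it starts at day 0 and finishes at day 9.
Foundation pour waits on site survey (finishes day 9), so it starts at day 9 and finishes at 9 + 7 = day 16.
Curing needs all of foundation pour (finishes day 16, plus 2-day gap → day 18); site survey (finishes day 9). That puts its earliest start at day 18; it finishes at 18 + 4 = day 22.

22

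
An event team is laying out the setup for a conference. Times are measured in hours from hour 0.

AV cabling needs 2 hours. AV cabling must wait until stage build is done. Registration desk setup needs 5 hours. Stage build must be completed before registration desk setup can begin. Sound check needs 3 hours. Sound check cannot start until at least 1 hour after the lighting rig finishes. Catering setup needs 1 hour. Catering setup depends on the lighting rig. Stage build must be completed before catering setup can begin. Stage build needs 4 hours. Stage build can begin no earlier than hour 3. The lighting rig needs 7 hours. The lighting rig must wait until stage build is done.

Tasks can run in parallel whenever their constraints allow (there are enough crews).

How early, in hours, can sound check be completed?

After its own release at hour 3, stage build can start at hour 3 and finishes at hour 7.
The lighting rig cannot begin until stage build (finishes hour 7). It runs from hour 7 to 7 + 7 = hour 14.
Sound check cannot begin until the lighting rig (finishes hour 14, plus 1-hour gap → hour 15). It runs from hour 15 to 15 + 3 = hour 18.

18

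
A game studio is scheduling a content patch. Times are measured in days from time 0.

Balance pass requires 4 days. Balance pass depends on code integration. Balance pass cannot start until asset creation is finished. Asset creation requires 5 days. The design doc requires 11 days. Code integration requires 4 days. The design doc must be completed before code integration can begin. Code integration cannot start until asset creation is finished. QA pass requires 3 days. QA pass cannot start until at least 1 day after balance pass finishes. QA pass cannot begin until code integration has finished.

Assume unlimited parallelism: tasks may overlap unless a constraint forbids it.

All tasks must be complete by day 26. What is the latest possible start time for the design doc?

3

QA pass has no dependents, so it just needs to finish by day 26. Starting by 26 − 3 = day 23 achieves that.
Balance pass has to be done before QA pass (must start by day 23, minus 1-day gap → day 22). That means finishing by day 22, i.e. starting by 22 − 4 = day 18.
For code integration: balance pass (must start by day 18); QA pass (must start by day 23). The most restrictive is day 18; with a 4-day duration, code integration must start by day 14.
The design doc must finish before code integration (must start by day 14). With an 11-day duration, the design doc must start by 14 − 11 = day 3.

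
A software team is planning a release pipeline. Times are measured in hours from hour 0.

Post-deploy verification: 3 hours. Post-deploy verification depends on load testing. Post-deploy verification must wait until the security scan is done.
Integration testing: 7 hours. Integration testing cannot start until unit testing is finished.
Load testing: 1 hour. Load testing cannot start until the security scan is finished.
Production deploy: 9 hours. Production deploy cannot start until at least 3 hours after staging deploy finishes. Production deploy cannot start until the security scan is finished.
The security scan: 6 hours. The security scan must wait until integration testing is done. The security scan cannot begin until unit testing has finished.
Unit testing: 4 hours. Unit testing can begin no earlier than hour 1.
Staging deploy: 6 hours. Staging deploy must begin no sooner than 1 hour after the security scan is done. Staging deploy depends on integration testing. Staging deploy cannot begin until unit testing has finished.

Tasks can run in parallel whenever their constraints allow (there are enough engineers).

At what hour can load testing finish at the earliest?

19

Unit testing waits on its own release at hour 1, so it starts at hour 1 and finishes at 1 + 4 = hour 5.
Integration testing waits on unit testing (finishes hour 5), so it starts at hour 5 and finishes at 5 + 7 = hour 12.
The security scan needs all of integration testing (finishes hour 12); unit testing (finishes hour 5). That puts its earliest start at hour 12; it finishes at 12 + 6 = hour 18.
Load testing waits on the security scan (finishes hour 18), so it starts at hour 18 and finishes at 18 + 1 = hour 19.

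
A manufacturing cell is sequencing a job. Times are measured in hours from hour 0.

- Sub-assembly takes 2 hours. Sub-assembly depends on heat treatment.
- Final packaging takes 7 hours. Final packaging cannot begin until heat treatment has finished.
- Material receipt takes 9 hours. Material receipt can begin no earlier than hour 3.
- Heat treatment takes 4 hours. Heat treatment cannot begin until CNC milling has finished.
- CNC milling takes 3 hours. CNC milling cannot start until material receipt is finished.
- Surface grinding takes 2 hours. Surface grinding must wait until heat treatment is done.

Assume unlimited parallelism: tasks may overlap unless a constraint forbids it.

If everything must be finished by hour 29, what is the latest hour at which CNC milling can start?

To finish by hour 29, surface grinding (duration 2) must start no later than hour 27.
Sub-assembly has no dependents, so it just needs to finish by hour 29. Starting by 29 − 2 = hour 27 achieves that.
To finish by hour 29, final packaging (duration 7) must start no later than hour 22.
Heat treatment must finish in time for surface grinding (must start by hour 27); sub-assembly (must start by hour 27); final packaging (must start by hour 22). The tightest is hour 22, so heat treatment must start by 22 − 4 = hour 18.
CNC milling must finish before heat treatment (must start by hour 18). With a 3-hour duration, CNC milling must start by 18 − 3 = hour 15.

15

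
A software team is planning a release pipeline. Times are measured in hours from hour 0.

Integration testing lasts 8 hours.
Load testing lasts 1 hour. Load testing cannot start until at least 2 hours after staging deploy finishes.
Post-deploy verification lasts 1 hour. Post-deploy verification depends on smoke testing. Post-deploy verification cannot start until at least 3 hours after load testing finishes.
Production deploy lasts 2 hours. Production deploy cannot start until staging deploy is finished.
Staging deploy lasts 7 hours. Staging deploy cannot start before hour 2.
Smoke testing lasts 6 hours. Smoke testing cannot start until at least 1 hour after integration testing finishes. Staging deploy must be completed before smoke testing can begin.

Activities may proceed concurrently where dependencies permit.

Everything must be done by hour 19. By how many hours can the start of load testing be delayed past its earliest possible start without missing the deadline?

3

After its own release at hour 2, staging deploy can start at hour 2 and finishes at hour 9.
After staging deploy (finishes hour 9, plus 2-hour gap → hour 11), load testing can start at hour 11 and finishes at hour 12.

Working backward from the deadline:
Nothing follows post-deploy verification; the deadline of hour 19 is its only limit. It must start by 19 − 1 = hour 18.
Load testing has to be done before post-deploy verification (must start by hour 18, minus 3-hour gap → hour 15). That means finishing by hour 15, i.e. starting by 15 − 1 = hour 14.
So load testing can start as early as hour 11 and as late as hour 14, giving 14 − 11 = 3 hours of slack.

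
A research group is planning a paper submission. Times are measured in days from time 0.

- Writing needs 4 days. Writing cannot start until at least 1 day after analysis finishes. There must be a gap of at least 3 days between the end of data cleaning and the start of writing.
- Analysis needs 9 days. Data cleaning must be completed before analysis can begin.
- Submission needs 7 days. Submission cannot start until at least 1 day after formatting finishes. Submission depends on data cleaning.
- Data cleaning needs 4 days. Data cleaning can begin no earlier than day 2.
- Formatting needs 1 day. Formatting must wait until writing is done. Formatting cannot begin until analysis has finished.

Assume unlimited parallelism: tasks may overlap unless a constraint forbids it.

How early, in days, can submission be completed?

Data cleaning waits on its own release at day 2, so it starts at day 2 and finishes at 2 + 4 = day 6.
Analysis waits on data cleaning (finishes day 6), so it starts at day 6 and finishes at 6 + 9 = day 15.
Writing cannot start until analysis (finishes day 15, plus 1-day gap → day 16); data cleaning (finishes day 6, plus 3-day gap → day 9). The controlling bound is day 16, so writing finishes at 16 + 4 = day 20.
Formatting cannot start until writing (finishes day 20); analysis (finishes day 15). The controlling bound is day 20, so formatting finishes at 20 + 1 = day 21.
Submission cannot start until formatting (finishes day 21, plus 1-day gap → day 22); data cleaning (finishes day 6). The controlling bound is day 22, so submission finishes at 22 + 7 = day 29.

29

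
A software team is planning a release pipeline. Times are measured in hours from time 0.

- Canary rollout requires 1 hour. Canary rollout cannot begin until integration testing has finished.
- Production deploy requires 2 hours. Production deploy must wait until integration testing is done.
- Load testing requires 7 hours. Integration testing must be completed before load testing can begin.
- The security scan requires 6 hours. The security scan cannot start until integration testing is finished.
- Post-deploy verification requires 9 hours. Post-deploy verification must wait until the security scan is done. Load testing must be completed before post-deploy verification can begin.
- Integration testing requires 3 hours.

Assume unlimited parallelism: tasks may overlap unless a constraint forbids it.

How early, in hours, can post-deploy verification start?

Nothing blocks integration testing, so it runs from hour 0 to hour 3.
Load testing cannot begin until integration testing (finishes hour 3). It runs from hour 3 to 3 + 7 = hour 10.
After integration testing (finishes hour 3), the security scan can start at hour 3 and finishes at hour 9.
Post-deploy verification waits on the security scan (finishes hour 9); load testing (finishes hour 10). The latest of these is hour 10, which is the earliest post-deploy verification can start.

10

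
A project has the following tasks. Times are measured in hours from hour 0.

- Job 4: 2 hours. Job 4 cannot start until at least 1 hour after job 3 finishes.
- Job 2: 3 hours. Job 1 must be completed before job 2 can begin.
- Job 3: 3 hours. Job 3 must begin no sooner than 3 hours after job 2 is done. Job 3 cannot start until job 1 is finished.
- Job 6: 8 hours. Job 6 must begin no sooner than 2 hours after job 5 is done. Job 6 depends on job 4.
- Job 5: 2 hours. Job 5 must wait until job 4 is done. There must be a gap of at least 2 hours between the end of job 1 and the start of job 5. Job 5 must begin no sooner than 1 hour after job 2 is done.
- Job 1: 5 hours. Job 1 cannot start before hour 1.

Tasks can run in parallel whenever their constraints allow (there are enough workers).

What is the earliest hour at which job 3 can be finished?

Job 1 waits on its own release at hour 1, so it starts at hour 1 and finishes at 1 + 5 = hour 6.
Job 2 waits on job 1 (finishes hour 6), so it starts at hour 6 and finishes at 6 + 3 = hour 9.
For job 3: job 2 (finishes hour 9, plus 3-hour gap → hour 12); job 1 (finishes hour 6). Taking the maximum gives a start of hour 12, and it finishes at 12 + 3 = hour 15.

15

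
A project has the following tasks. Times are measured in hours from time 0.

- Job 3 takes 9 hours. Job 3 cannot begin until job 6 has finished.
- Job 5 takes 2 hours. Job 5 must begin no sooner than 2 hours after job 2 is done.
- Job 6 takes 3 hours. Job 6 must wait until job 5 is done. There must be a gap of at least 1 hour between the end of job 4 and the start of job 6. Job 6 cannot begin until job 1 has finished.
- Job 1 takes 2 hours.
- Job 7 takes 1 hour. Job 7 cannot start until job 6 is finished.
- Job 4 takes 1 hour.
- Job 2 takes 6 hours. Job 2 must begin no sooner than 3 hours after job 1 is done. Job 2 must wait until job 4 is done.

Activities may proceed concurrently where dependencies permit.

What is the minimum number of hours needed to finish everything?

Job 4 can start immediately at hour 0; it finishes at hour 1.
Nothing blocks job 1, so it runs from hour 0 to hour 2.
Job 2 cannot start until job 1 (finishes hour 2, plus 3-hour gap → hour 5); job 4 (finishes hour 1). The controlling bound is hour 5, so job 2 finishes at 5 + 6 = hour 11.
Job 5 waits on job 2 (finishes hour 11, plus 2-hour gap → hour 13), so it starts at hour 13 and finishes at 13 + 2 = hour 15.
Job 6 cannot start until job 5 (finishes hour 15); job 4 (finishes hour 1, plus 1-hour gap → hour 2); job 1 (finishes hour 2). The controlling bound is hour 15, so job 6 finishes at 15 + 3 = hour 18.
Job 7 waits on job 6 (finishes hour 18), so it starts at hour 18 and finishes at 18 + 1 = hour 19.
Job 3 cannot begin until job 6 (finishes hour 18). It runs from hour 18 to 18 + 9 = hour 27.
All tasks are finished once the last one completes. Finish times: Job 1 at 2, Job 2 at 11, Job 3 at 27, Job 4 at 1, Job 5 at 15, Job 6 at 18, Job 7 at 19. The latest is hour 27.

27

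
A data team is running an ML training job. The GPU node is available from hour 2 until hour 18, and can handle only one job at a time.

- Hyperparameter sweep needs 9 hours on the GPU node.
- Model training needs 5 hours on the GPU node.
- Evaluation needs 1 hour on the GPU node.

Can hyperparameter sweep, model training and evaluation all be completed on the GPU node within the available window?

Yes

The GPU node window is 18 − 2 = 16 hours.
Running back to back, the jobs need 9 + 5 + 1 = 15 hours on the GPU node.
Since 15 ≤ 16, they fit within the window.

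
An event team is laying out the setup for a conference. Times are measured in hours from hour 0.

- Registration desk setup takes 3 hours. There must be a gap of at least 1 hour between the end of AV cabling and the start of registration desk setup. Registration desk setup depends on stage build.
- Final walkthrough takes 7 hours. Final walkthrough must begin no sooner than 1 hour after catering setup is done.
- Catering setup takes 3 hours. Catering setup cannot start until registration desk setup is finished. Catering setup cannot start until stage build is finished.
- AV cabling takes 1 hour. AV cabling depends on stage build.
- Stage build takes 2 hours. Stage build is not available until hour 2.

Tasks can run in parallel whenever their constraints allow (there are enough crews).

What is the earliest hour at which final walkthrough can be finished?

20

Stage build waits on its own release at hour 2, so it starts at hour 2 and finishes at 2 + 2 = hour 4.
AV cabling waits on stage build (finishes hour 4), so it starts at hour 4 and finishes at 4 + 1 = hour 5.
Registration desk setup cannot start until AV cabling (finishes hour 5, plus 1-hour gap → hour 6); stage build (finishes hour 4). The controlling bound is hour 6, so registration desk setup finishes at 6 + 3 = hour 9.
Catering setup needs all of registration desk setup (finishes hour 9); stage build (finishes hour 4). That puts its earliest start at hour 9; it finishes at 9 + 3 = hour 12.
Final walkthrough cannot begin until catering setup (finishes hour 12, plus 1-hour gap → hour 13). It runs from hour 13 to 13 + 7 = hour 20.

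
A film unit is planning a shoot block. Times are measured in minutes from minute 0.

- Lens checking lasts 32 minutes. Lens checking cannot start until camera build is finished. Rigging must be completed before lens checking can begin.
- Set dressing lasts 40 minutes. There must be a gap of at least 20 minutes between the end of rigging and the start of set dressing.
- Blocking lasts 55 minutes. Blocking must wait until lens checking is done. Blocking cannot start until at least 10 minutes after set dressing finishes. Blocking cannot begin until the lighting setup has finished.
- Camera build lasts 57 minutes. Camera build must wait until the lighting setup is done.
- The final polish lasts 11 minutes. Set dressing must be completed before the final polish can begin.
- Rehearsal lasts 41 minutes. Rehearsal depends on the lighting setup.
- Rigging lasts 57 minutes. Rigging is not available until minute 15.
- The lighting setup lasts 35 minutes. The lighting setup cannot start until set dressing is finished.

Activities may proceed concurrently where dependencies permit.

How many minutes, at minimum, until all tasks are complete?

311

After its own release at minute 15, rigging can start at minute 15 and finishes at minute 72.
Set dressing waits on rigging (finishes minute 72, plus 20-minute gap → minute 92), so it starts at minute 92 and finishes at 92 + 40 = minute 132.
The final polish waits on set dressing (finishes minute 132), so it starts at minute 132 and finishes at 132 + 11 = minute 143.
The lighting setup cannot begin until set dressing (finishes minute 132). It runs from minute 132 to 132 + 35 = minute 167.
After the lighting setup (finishes minute 167), rehearsal can start at minute 167 and finishes at minute 208.
Camera build waits on the lighting setup (finishes minute 167), so it starts at minute 167 and finishes at 167 + 57 = minute 224.
Lens checking cannot start until camera build (finishes minute 224); rigging (finishes minute 72). The controlling bound is minute 224, so lens checking finishes at 224 + 32 = minute 256.
Blocking has to wait for lens checking (finishes minute 256); set dressing (finishes minute 132, plus 10-minute gap → minute 142); the lighting setup (finishes minute 167). The latest of these is minute 256, so blocking runs minute 256 to 256 + 55 = minute 311.
All tasks are finished once the last one completes. Finish times: Rigging at 72, Set dressing at 132, The lighting setup at 167, Camera build at 224, Lens checking at 256, Blocking at 311, Rehearsal at 208, The final polish at 143. The latest is minute 311.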